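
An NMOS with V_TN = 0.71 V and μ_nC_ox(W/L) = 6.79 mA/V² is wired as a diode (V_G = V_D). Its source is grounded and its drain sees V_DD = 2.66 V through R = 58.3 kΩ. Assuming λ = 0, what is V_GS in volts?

With gate tied to drain, V_GS = V_DS ≥ V_GS − V_TN, so the device is in saturation.
KCL at the drain: ½ k_n (V_GS − V_TN)² = (V_DD − V_GS)/R.
Let x = V_GS − 0.71. Then 198 x² + x − 1.95 = 0, giving x = 0.0968 V (positive root), so V_GS = 0.807 V.
I_D = (V_DD − V_GS)/R = (2.66 − 0.807) / 58.3 = 0.0318 mA.

V_GS = 0.807 V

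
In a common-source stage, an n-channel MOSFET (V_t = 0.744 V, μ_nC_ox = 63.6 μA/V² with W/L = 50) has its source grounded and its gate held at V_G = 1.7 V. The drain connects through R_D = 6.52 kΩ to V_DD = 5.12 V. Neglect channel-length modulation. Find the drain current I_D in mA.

V_GS = V_G = 1.7 V, so V_ov = 1.7 − 0.744 = 0.956 V.
k_n = μ_nC_ox · (W/L) = 3.18 mA/V².
Assume saturation: I_D = ½ k_n V_ov² = 0.5 × 3.18 × 0.956² = 1.45 mA, giving V_DS = V_DD − I_D R_D = 5.12 − 1.45 × 6.52 = -4.35 V.
But -4.35 V < V_ov = 0.956 V, so the device is actually in triode.
In triode I_D = k_n[V_ov V_DS − ½ V_DS²] and I_D = (V_DD − V_DS)/R_D. Equating: 10.4 V_DS² − 20.82 V_DS + 5.12 = 0, giving V_DS = 0.287 V (the root below V_ov).
I_D = (5.12 − 0.287) / 6.52 = 0.741 mA.

I_D = 0.741 mA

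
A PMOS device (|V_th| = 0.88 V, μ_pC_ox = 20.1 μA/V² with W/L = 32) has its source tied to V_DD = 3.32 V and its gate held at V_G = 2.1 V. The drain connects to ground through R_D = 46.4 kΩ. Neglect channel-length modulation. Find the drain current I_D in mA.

V_SG = V_DD − V_G = 3.32 − 2.1 = 1.22 V, so V_ov = 1.22 − 0.88 = 0.34 V.
k_p = μ_pC_ox · (W/L) = 0.6432 mA/V².
Assume saturation: I_D = ½ k_p V_ov² = 0.5 × 0.6432 × 0.34² = 0.0372 mA, giving V_SD = V_DD − I_D R_D = 3.32 − 0.0372 × 46.4 = 1.59 V.
V_SD = 1.59 V ≥ V_ov = 0.34 V, confirming saturation.

I_D = 0.0372 mA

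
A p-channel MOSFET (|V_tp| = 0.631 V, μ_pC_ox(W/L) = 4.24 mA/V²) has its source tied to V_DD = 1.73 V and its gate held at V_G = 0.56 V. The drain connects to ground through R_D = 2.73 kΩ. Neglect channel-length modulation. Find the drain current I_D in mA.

I_D = 0.516 mA

V_SG = V_DD − V_G = 1.73 − 0.56 = 1.17 V, so V_ov = 1.17 − 0.631 = 0.539 V.
Assume saturation: I_D = ½ k_p V_ov² = 0.5 × 4.24 × 0.539² = 0.616 mA, giving V_SD = V_DD − I_D R_D = 1.73 − 0.616 × 2.73 = 0.0486 V.
But 0.0486 V < V_ov = 0.539 V, so the device is actually in triode.
In triode I_D = k_p[V_ov V_SD − ½ V_SD²] and I_D = (V_DD − V_SD)/R_D. Equating: 5.79 V_SD² − 7.239 V_SD + 1.73 = 0, giving V_SD = 0.322 V (the root below V_ov).
I_D = (1.73 − 0.322) / 2.73 = 0.516 mA.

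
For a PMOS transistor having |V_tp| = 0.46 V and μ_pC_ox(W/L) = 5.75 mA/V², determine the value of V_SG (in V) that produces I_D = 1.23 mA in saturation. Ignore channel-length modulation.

V_SG = 1.11 V

In saturation I_D = ½ k_p (V_SG − |V_tp|)², so V_SG − |V_tp| = √(2 I_D / k_p) = √(2 × 1.23 / 5.75) = 0.654 V.
V_SG = 0.46 + 0.654 = 1.11 V.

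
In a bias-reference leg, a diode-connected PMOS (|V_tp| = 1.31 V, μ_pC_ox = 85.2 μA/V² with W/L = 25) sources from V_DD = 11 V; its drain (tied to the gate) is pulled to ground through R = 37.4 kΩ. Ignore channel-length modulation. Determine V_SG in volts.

With gate tied to drain, V_SG = V_SD ≥ V_SG − |V_tp|, so the device is in saturation.
k_p = μ_pC_ox · (W/L) = 2.13 mA/V².
KCL at the drain: ½ k_p (V_SG − |V_tp|)² = (V_DD − V_SG)/R.
Let x = V_SG − 1.31. Then 39.8 x² + x − 9.69 = 0, giving x = 0.481 V (positive root), so V_SG = 1.79 V.
I_D = (V_DD − V_SG)/R = (11 − 1.79) / 37.4 = 0.246 mA.

V_SG = 1.79 V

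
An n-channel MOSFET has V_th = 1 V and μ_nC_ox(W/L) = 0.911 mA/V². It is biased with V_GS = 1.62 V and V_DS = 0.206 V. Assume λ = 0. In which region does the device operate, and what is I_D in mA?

V_ov = V_GS − V_th = 1.62 − 1 = 0.62 V.
Since V_DS = 0.206 V < V_ov = 0.62 V, the device is in the triode region.
I_D = k_n [V_ov · V_DS − ½ V_DS²] = 0.911 × [0.62 × 0.206 − 0.5 × 0.206²] = 0.097 mA.

Triode; I_D = 0.0970 mA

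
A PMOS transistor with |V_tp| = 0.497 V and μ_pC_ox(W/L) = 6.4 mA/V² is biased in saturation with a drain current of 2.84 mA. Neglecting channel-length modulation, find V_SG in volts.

In saturation I_D = ½ k_p (V_SG − |V_tp|)², so V_SG − |V_tp| = √(2 I_D / k_p) = √(2 × 2.84 / 6.4) = 0.942 V.
V_SG = 0.497 + 0.942 = 1.44 V.

V_SG = 1.44 V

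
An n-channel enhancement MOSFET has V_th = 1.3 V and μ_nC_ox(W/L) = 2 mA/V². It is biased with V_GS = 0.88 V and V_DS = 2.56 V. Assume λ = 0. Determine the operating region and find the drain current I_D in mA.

Cutoff; I_D = 0 mA

V_GS = 0.88 V < V_th = 1.3 V, so the transistor is in cutoff.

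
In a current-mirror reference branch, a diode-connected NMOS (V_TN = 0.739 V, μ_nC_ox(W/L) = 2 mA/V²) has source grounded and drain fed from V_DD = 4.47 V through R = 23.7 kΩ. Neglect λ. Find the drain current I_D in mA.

I_D = 0.142 mA

With gate tied to drain, V_GS = V_DS ≥ V_GS − V_TN, so the device is in saturation.
KCL at the drain: ½ k_n (V_GS − V_TN)² = (V_DD − V_GS)/R.
Let x = V_GS − 0.739. Then 23.7 x² + x − 3.731 = 0, giving x = 0.376 V (positive root), so V_GS = 1.12 V.
I_D = (V_DD − V_GS)/R = (4.47 − 1.12) / 23.7 = 0.142 mA.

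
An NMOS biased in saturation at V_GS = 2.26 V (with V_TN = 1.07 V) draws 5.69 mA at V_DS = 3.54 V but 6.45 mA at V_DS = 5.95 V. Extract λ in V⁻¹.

With V_GS fixed, I_D ∝ (1 + λ V_DS) in saturation, so I_D2/I_D1 = (1 + λ V_DS2)/(1 + λ V_DS1).
6.45/5.69 = 1.134 = (1 + 5.95 λ)/(1 + 3.54 λ).
Solving: λ (I_D1 V_DS2 − I_D2 V_DS1) = I_D2 − I_D1, so λ = (6.45 − 5.69) / (5.69 × 5.95 − 6.45 × 3.54) = 0.76 / 11 = 0.0689 V⁻¹.

λ = 0.0689 V⁻¹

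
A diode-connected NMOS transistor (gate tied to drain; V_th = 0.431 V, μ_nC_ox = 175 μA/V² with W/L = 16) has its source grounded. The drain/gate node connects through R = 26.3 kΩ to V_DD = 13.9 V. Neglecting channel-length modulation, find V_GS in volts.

With gate tied to drain, V_GS = V_DS ≥ V_GS − V_th, so the device is in saturation.
k_n = μ_nC_ox · (W/L) = 2.8 mA/V².
KCL at the drain: ½ k_n (V_GS − V_th)² = (V_DD − V_GS)/R.
Let x = V_GS − 0.431. Then 36.8 x² + x − 13.47 = 0, giving x = 0.591 V (positive root), so V_GS = 1.02 V.
I_D = (V_DD − V_GS)/R = (13.9 − 1.02) / 26.3 = 0.49 mA.

V_GS = 1.02 V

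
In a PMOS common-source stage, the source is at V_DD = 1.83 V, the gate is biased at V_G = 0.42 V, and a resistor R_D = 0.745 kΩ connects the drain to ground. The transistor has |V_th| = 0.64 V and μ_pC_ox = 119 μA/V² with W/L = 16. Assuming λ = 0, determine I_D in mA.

I_D = 0.564 mA

V_SG = V_DD − V_G = 1.83 − 0.42 = 1.41 V, so V_ov = 1.41 − 0.64 = 0.77 V.
k_p = μ_pC_ox · (W/L) = 1.904 mA/V².
Assume saturation: I_D = ½ k_p V_ov² = 0.5 × 1.904 × 0.77² = 0.564 mA, giving V_SD = V_DD − I_D R_D = 1.83 − 0.564 × 0.745 = 1.41 V.
V_SD = 1.41 V ≥ V_ov = 0.77 V, confirming saturation.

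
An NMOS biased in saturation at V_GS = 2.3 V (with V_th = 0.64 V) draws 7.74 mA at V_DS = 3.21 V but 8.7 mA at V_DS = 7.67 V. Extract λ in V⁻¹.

With V_GS fixed, I_D ∝ (1 + λ V_DS) in saturation, so I_D2/I_D1 = (1 + λ V_DS2)/(1 + λ V_DS1).
8.7/7.74 = 1.124 = (1 + 7.67 λ)/(1 + 3.21 λ).
Solving: λ (I_D1 V_DS2 − I_D2 V_DS1) = I_D2 − I_D1, so λ = (8.7 − 7.74) / (7.74 × 7.67 − 8.7 × 3.21) = 0.96 / 31.4 = 0.0305 V⁻¹.

λ = 0.0305 V⁻¹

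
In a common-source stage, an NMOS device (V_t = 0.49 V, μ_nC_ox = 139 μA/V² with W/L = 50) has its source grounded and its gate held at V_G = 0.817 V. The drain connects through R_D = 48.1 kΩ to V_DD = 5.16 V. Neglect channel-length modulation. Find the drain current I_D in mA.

V_GS = V_G = 0.817 V, so V_ov = 0.817 − 0.49 = 0.327 V.
k_n = μ_nC_ox · (W/L) = 6.95 mA/V².
Assume saturation: I_D = ½ k_n V_ov² = 0.5 × 6.95 × 0.327² = 0.372 mA, giving V_DS = V_DD − I_D R_D = 5.16 − 0.372 × 48.1 = -12.7 V.
But -12.7 V < V_ov = 0.327 V, so the device is actually in triode.
In triode I_D = k_n[V_ov V_DS − ½ V_DS²] and I_D = (V_DD − V_DS)/R_D. Equating: 167 V_DS² − 110.3 V_DS + 5.16 = 0, giving V_DS = 0.0507 V (the root below V_ov).
I_D = (5.16 − 0.0507) / 48.1 = 0.106 mA.

I_D = 0.106 mA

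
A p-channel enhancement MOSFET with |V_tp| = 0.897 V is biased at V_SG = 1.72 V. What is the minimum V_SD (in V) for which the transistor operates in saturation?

V_SD,sat = 0.823 V

The boundary between triode and saturation is V_SD = V_SG − |V_tp| = V_ov.
V_ov = 1.72 − 0.897 = 0.823 V.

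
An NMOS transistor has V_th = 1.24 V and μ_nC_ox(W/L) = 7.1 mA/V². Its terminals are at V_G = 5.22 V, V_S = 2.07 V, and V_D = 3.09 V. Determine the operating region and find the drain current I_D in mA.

V_GS = V_G − V_S = 5.22 − 2.07 = 3.15 V; V_DS = V_D − V_S = 3.09 − 2.07 = 1.02 V.
V_ov = V_GS − V_th = 3.15 − 1.24 = 1.91 V.
Since V_DS = 1.02 V < V_ov = 1.91 V, the device is in the triode region.
I_D = k_n [V_ov · V_DS − ½ V_DS²] = 7.1 × [1.91 × 1.02 − 0.5 × 1.02²] = 10.1 mA.

Triode; I_D = 10.1 mA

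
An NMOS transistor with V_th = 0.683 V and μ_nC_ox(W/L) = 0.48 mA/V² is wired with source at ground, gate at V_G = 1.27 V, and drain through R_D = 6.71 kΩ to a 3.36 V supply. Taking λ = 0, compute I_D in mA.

V_GS = V_G = 1.27 V, so V_ov = 1.27 − 0.683 = 0.587 V.
Assume saturation: I_D = ½ k_n V_ov² = 0.5 × 0.48 × 0.587² = 0.0827 mA, giving V_DS = V_DD − I_D R_D = 3.36 − 0.0827 × 6.71 = 2.81 V.
V_DS = 2.81 V ≥ V_ov = 0.587 V, confirming saturation.

I_D = 0.0827 mA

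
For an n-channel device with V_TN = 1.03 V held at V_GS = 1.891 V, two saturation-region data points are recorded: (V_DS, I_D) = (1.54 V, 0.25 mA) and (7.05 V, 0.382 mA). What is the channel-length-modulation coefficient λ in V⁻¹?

λ = 0.112 V⁻¹

With V_GS fixed, I_D ∝ (1 + λ V_DS) in saturation, so I_D2/I_D1 = (1 + λ V_DS2)/(1 + λ V_DS1).
0.382/0.25 = 1.528 = (1 + 7.05 λ)/(1 + 1.54 λ).
Solving: λ (I_D1 V_DS2 − I_D2 V_DS1) = I_D2 − I_D1, so λ = (0.382 − 0.25) / (0.25 × 7.05 − 0.382 × 1.54) = 0.132 / 1.17 = 0.112 V⁻¹.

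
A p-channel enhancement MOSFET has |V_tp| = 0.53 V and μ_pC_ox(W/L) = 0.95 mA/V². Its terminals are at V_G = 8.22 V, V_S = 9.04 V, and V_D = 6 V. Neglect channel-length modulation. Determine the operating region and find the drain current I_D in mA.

V_SG = V_S − V_G = 9.04 − 8.22 = 0.82 V; V_SD = V_S − V_D = 9.04 − 6 = 3.04 V.
V_ov = V_SG − |V_tp| = 0.82 − 0.53 = 0.29 V.
Since V_SD = 3.04 V ≥ V_ov = 0.29 V, the device is in saturation.
I_D = ½ k_p V_ov² = 0.5 × 0.95 × 0.29² = 0.0399 mA.

Saturation; I_D = 0.0399 mA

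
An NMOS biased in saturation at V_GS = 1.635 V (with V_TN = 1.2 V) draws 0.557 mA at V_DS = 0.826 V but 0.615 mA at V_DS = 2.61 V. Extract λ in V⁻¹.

With V_GS fixed, I_D ∝ (1 + λ V_DS) in saturation, so I_D2/I_D1 = (1 + λ V_DS2)/(1 + λ V_DS1).
0.615/0.557 = 1.104 = (1 + 2.61 λ)/(1 + 0.826 λ).
Solving: λ (I_D1 V_DS2 − I_D2 V_DS1) = I_D2 − I_D1, so λ = (0.615 − 0.557) / (0.557 × 2.61 − 0.615 × 0.826) = 0.058 / 0.946 = 0.0613 V⁻¹.

λ = 0.0613 V⁻¹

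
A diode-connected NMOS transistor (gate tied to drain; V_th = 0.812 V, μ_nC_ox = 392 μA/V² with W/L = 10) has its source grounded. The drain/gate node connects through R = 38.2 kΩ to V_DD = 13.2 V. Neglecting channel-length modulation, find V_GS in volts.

With gate tied to drain, V_GS = V_DS ≥ V_GS − V_th, so the device is in saturation.
k_n = μ_nC_ox · (W/L) = 3.92 mA/V².
KCL at the drain: ½ k_n (V_GS − V_th)² = (V_DD − V_GS)/R.
Let x = V_GS − 0.812. Then 74.9 x² + x − 12.39 = 0, giving x = 0.4 V (positive root), so V_GS = 1.21 V.
I_D = (V_DD − V_GS)/R = (13.2 − 1.21) / 38.2 = 0.314 mA.

V_GS = 1.21 V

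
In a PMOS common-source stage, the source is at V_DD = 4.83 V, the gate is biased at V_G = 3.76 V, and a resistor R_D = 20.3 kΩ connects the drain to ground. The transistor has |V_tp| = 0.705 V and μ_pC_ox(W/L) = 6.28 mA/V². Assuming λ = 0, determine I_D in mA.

V_SG = V_DD − V_G = 4.83 − 3.76 = 1.07 V, so V_ov = 1.07 − 0.705 = 0.365 V.
Assume saturation: I_D = ½ k_p V_ov² = 0.5 × 6.28 × 0.365² = 0.418 mA, giving V_SD = V_DD − I_D R_D = 4.83 − 0.418 × 20.3 = -3.66 V.
But -3.66 V < V_ov = 0.365 V, so the device is actually in triode.
In triode I_D = k_p[V_ov V_SD − ½ V_SD²] and I_D = (V_DD − V_SD)/R_D. Equating: 63.7 V_SD² − 47.53 V_SD + 4.83 = 0, giving V_SD = 0.121 V (the root below V_ov).
I_D = (4.83 − 0.121) / 20.3 = 0.232 mA.

I_D = 0.232 mA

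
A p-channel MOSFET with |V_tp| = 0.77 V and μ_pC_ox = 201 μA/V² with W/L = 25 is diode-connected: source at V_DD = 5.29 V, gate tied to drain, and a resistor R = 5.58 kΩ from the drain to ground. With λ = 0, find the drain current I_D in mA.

With gate tied to drain, V_SG = V_SD ≥ V_SG − |V_tp|, so the device is in saturation.
k_p = μ_pC_ox · (W/L) = 5.025 mA/V².
KCL at the drain: ½ k_p (V_SG − |V_tp|)² = (V_DD − V_SG)/R.
Let x = V_SG − 0.77. Then 14 x² + x − 4.52 = 0, giving x = 0.533 V (positive root), so V_SG = 1.3 V.
I_D = (V_DD − V_SG)/R = (5.29 − 1.3) / 5.58 = 0.714 mA.

I_D = 0.714 mA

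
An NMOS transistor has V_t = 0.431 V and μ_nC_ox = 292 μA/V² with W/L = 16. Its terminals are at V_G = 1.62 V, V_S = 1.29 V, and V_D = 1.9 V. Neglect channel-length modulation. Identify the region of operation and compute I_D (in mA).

V_GS = V_G − V_S = 1.62 − 1.29 = 0.33 V; V_DS = V_D − V_S = 1.9 − 1.29 = 0.61 V.
V_GS = 0.33 V < V_t = 0.431 V, so the transistor is in cutoff.

Cutoff; I_D = 0 mA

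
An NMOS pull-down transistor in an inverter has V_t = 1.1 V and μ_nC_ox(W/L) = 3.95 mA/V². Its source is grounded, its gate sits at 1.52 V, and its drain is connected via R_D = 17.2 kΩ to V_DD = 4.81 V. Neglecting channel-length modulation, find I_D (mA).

I_D = 0.267 mA

V_GS = V_G = 1.52 V, so V_ov = 1.52 − 1.1 = 0.42 V.
Assume saturation: I_D = ½ k_n V_ov² = 0.5 × 3.95 × 0.42² = 0.348 mA, giving V_DS = V_DD − I_D R_D = 4.81 − 0.348 × 17.2 = -1.18 V.
But -1.18 V < V_ov = 0.42 V, so the device is actually in triode.
In triode I_D = k_n[V_ov V_DS − ½ V_DS²] and I_D = (V_DD − V_DS)/R_D. Equating: 34 V_DS² − 29.53 V_DS + 4.81 = 0, giving V_DS = 0.217 V (the root below V_ov).
I_D = (4.81 − 0.217) / 17.2 = 0.267 mA.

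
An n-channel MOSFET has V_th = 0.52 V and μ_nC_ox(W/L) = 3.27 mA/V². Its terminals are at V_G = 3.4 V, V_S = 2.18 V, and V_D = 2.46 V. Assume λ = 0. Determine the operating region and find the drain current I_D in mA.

Triode; I_D = 0.513 mA

V_GS = V_G − V_S = 3.4 − 2.18 = 1.22 V; V_DS = V_D − V_S = 2.46 − 2.18 = 0.28 V.
V_ov = V_GS − V_th = 1.22 − 0.52 = 0.7 V.
Since V_DS = 0.28 V < V_ov = 0.7 V, the device is in the triode region.
I_D = k_n [V_ov · V_DS − ½ V_DS²] = 3.27 × [0.7 × 0.28 − 0.5 × 0.28²] = 0.513 mA.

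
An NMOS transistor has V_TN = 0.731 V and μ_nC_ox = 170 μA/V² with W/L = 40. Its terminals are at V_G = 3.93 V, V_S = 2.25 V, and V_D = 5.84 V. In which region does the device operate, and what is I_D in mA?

V_GS = V_G − V_S = 3.93 − 2.25 = 1.68 V; V_DS = V_D − V_S = 5.84 − 2.25 = 3.59 V.
k_n = μ_nC_ox · (W/L) = 6.8 mA/V².
V_ov = V_GS − V_TN = 1.68 − 0.731 = 0.949 V.
Since V_DS = 3.59 V ≥ V_ov = 0.949 V, the device is in saturation.
I_D = ½ k_n V_ov² = 0.5 × 6.8 × 0.949² = 3.06 mA.

Saturation; I_D = 3.06 mA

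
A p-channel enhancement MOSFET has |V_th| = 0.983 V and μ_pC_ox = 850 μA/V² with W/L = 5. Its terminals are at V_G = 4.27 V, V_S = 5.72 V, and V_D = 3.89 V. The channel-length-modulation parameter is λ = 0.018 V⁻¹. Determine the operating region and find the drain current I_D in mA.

Saturation; I_D = 0.479 mA

V_SG = V_S − V_G = 5.72 − 4.27 = 1.45 V; V_SD = V_S − V_D = 5.72 − 3.89 = 1.83 V.
k_p = μ_pC_ox · (W/L) = 4.25 mA/V².
V_ov = V_SG − |V_th| = 1.45 − 0.983 = 0.467 V.
Since V_SD = 1.83 V ≥ V_ov = 0.467 V, the device is in saturation.
I_D = ½ k_p V_ov² (1 + λ V_SD) = 0.5 × 4.25 × 0.467² × (1 + 0.018 × 1.83) = 0.479 mA.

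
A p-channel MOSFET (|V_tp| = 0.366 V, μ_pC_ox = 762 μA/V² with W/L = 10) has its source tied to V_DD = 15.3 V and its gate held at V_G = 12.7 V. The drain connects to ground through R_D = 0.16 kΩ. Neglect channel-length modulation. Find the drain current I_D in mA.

I_D = 19.0 mA

V_SG = V_DD − V_G = 15.3 − 12.7 = 2.6 V, so V_ov = 2.6 − 0.366 = 2.23 V.
k_p = μ_pC_ox · (W/L) = 7.62 mA/V².
Assume saturation: I_D = ½ k_p V_ov² = 0.5 × 7.62 × 2.23² = 19 mA, giving V_SD = V_DD − I_D R_D = 15.3 − 19 × 0.16 = 12.3 V.
V_SD = 12.3 V ≥ V_ov = 2.23 V, confirming saturation.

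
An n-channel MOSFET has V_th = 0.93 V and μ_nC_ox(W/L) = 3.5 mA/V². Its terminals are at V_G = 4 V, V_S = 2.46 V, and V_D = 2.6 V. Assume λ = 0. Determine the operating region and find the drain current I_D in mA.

V_GS = V_G − V_S = 4 − 2.46 = 1.54 V; V_DS = V_D − V_S = 2.6 − 2.46 = 0.14 V.
V_ov = V_GS − V_th = 1.54 − 0.93 = 0.61 V.
Since V_DS = 0.14 V < V_ov = 0.61 V, the device is in the triode region.
I_D = k_n [V_ov · V_DS − ½ V_DS²] = 3.5 × [0.61 × 0.14 − 0.5 × 0.14²] = 0.265 mA.

Triode; I_D = 0.265 mA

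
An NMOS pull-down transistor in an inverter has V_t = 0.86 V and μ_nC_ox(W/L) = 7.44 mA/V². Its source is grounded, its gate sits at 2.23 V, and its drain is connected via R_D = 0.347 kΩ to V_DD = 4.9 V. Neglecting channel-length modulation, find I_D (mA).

V_GS = V_G = 2.23 V, so V_ov = 2.23 − 0.86 = 1.37 V.
Assume saturation: I_D = ½ k_n V_ov² = 0.5 × 7.44 × 1.37² = 6.98 mA, giving V_DS = V_DD − I_D R_D = 4.9 − 6.98 × 0.347 = 2.48 V.
V_DS = 2.48 V ≥ V_ov = 1.37 V, confirming saturation.

I_D = 6.98 mA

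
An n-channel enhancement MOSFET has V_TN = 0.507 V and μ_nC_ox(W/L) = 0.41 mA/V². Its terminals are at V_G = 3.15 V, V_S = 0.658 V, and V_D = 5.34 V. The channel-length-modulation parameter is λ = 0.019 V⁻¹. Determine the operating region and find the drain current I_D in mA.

V_GS = V_G − V_S = 3.15 − 0.658 = 2.49 V; V_DS = V_D − V_S = 5.34 − 0.658 = 4.68 V.
V_ov = V_GS − V_TN = 2.49 − 0.507 = 1.98 V.
Since V_DS = 4.68 V ≥ V_ov = 1.98 V, the device is in saturation.
I_D = ½ k_n V_ov² (1 + λ V_DS) = 0.5 × 0.41 × 1.98² × (1 + 0.019 × 4.68) = 0.88 mA.

Saturation; I_D = 0.880 mA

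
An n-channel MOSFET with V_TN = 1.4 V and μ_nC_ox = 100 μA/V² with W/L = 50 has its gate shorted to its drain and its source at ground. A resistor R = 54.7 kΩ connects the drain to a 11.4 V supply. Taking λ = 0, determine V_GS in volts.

With gate tied to drain, V_GS = V_DS ≥ V_GS − V_TN, so the device is in saturation.
k_n = μ_nC_ox · (W/L) = 5 mA/V².
KCL at the drain: ½ k_n (V_GS − V_TN)² = (V_DD − V_GS)/R.
Let x = V_GS − 1.4. Then 137 x² + x − 10 = 0, giving x = 0.267 V (positive root), so V_GS = 1.67 V.
I_D = (V_DD − V_GS)/R = (11.4 − 1.67) / 54.7 = 0.178 mA.

V_GS = 1.67 V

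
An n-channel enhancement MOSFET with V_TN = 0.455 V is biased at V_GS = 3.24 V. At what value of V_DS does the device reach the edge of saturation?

V_DS,sat = 2.79 V

The boundary between triode and saturation is V_DS = V_GS − V_TN = V_ov.
V_ov = 3.24 − 0.455 = 2.79 V.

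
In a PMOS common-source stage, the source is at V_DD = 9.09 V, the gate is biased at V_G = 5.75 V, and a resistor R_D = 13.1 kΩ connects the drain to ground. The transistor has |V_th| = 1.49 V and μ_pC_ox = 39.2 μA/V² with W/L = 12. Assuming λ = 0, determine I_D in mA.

V_SG = V_DD − V_G = 9.09 − 5.75 = 3.34 V, so V_ov = 3.34 − 1.49 = 1.85 V.
k_p = μ_pC_ox · (W/L) = 0.4704 mA/V².
Assume saturation: I_D = ½ k_p V_ov² = 0.5 × 0.4704 × 1.85² = 0.805 mA, giving V_SD = V_DD − I_D R_D = 9.09 − 0.805 × 13.1 = -1.46 V.
But -1.46 V < V_ov = 1.85 V, so the device is actually in triode.
In triode I_D = k_p[V_ov V_SD − ½ V_SD²] and I_D = (V_DD − V_SD)/R_D. Equating: 3.08 V_SD² − 12.4 V_SD + 9.09 = 0, giving V_SD = 0.964 V (the root below V_ov).
I_D = (9.09 − 0.964) / 13.1 = 0.62 mA.

I_D = 0.620 mA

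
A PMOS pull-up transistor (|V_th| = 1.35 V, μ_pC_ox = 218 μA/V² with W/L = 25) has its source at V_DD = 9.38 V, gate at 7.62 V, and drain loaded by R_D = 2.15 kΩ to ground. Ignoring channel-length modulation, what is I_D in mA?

V_SG = V_DD − V_G = 9.38 − 7.62 = 1.76 V, so V_ov = 1.76 − 1.35 = 0.41 V.
k_p = μ_pC_ox · (W/L) = 5.45 mA/V².
Assume saturation: I_D = ½ k_p V_ov² = 0.5 × 5.45 × 0.41² = 0.458 mA, giving V_SD = V_DD − I_D R_D = 9.38 − 0.458 × 2.15 = 8.4 V.
V_SD = 8.4 V ≥ V_ov = 0.41 V, confirming saturation.

I_D = 0.458 mA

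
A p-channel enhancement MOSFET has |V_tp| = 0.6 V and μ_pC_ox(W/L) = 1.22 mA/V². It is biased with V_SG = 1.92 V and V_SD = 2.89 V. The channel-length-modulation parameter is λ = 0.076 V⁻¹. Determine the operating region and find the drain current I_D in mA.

V_ov = V_SG − |V_tp| = 1.92 − 0.6 = 1.32 V.
Since V_SD = 2.89 V ≥ V_ov = 1.32 V, the device is in saturation.
I_D = ½ k_p V_ov² (1 + λ V_SD) = 0.5 × 1.22 × 1.32² × (1 + 0.076 × 2.89) = 1.3 mA.

Saturation; I_D = 1.30 mA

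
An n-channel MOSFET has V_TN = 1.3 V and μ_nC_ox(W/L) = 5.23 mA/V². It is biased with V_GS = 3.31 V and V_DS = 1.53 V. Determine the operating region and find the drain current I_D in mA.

Triode; I_D = 9.96 mA

V_ov = V_GS − V_TN = 3.31 − 1.3 = 2.01 V.
Since V_DS = 1.53 V < V_ov = 2.01 V, the device is in the triode region.
I_D = k_n [V_ov · V_DS − ½ V_DS²] = 5.23 × [2.01 × 1.53 − 0.5 × 1.53²] = 9.96 mA.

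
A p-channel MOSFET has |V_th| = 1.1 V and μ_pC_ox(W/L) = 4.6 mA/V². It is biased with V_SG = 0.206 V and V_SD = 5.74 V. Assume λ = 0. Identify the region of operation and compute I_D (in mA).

Cutoff; I_D = 0 mA

V_SG = 0.206 V < |V_th| = 1.1 V, so the transistor is in cutoff.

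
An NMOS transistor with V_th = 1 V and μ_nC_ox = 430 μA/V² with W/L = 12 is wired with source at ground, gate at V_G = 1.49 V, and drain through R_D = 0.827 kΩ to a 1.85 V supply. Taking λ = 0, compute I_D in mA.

V_GS = V_G = 1.49 V, so V_ov = 1.49 − 1 = 0.49 V.
k_n = μ_nC_ox · (W/L) = 5.16 mA/V².
Assume saturation: I_D = ½ k_n V_ov² = 0.5 × 5.16 × 0.49² = 0.619 mA, giving V_DS = V_DD − I_D R_D = 1.85 − 0.619 × 0.827 = 1.34 V.
V_DS = 1.34 V ≥ V_ov = 0.49 V, confirming saturation.

I_D = 0.619 mA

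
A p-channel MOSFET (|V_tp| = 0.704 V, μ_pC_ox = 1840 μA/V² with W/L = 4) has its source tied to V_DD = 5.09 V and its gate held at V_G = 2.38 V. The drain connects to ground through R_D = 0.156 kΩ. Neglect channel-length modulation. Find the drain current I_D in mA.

V_SG = V_DD − V_G = 5.09 − 2.38 = 2.71 V, so V_ov = 2.71 − 0.704 = 2.01 V.
k_p = μ_pC_ox · (W/L) = 7.36 mA/V².
Assume saturation: I_D = ½ k_p V_ov² = 0.5 × 7.36 × 2.01² = 14.8 mA, giving V_SD = V_DD − I_D R_D = 5.09 − 14.8 × 0.156 = 2.78 V.
V_SD = 2.78 V ≥ V_ov = 2.01 V, confirming saturation.

I_D = 14.8 mA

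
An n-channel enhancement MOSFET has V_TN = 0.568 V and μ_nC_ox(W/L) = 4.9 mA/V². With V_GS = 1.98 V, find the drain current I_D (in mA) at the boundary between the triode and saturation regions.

At the boundary V_DS = V_ov = V_GS − V_TN = 1.98 − 0.568 = 1.41 V.
I_D = ½ k_n V_ov² = 0.5 × 4.9 × 1.41² = 4.88 mA.

I_D = 4.88 mA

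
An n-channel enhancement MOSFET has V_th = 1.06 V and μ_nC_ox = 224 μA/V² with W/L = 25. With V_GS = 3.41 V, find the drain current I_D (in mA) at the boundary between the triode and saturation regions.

I_D = 15.5 mA

At the boundary V_DS = V_ov = V_GS − V_th = 3.41 − 1.06 = 2.35 V.
k_n = μ_nC_ox · (W/L) = 5.6 mA/V².
I_D = ½ k_n V_ov² = 0.5 × 5.6 × 2.35² = 15.5 mA.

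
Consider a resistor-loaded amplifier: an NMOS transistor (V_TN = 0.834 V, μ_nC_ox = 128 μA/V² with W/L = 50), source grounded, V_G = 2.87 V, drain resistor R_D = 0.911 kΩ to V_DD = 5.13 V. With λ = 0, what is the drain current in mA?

I_D = 5.14 mA

V_GS = V_G = 2.87 V, so V_ov = 2.87 − 0.834 = 2.04 V.
k_n = μ_nC_ox · (W/L) = 6.4 mA/V².
Assume saturation: I_D = ½ k_n V_ov² = 0.5 × 6.4 × 2.04² = 13.3 mA, giving V_DS = V_DD − I_D R_D = 5.13 − 13.3 × 0.911 = -6.95 V.
But -6.95 V < V_ov = 2.04 V, so the device is actually in triode.
In triode I_D = k_n[V_ov V_DS − ½ V_DS²] and I_D = (V_DD − V_DS)/R_D. Equating: 2.92 V_DS² − 12.87 V_DS + 5.13 = 0, giving V_DS = 0.443 V (the root below V_ov).
I_D = (5.13 − 0.443) / 0.911 = 5.14 mA.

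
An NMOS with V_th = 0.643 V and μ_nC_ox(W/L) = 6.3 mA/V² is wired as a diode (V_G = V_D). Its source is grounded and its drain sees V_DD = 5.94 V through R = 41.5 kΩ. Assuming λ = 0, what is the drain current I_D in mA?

I_D = 0.123 mA

With gate tied to drain, V_GS = V_DS ≥ V_GS − V_th, so the device is in saturation.
KCL at the drain: ½ k_n (V_GS − V_th)² = (V_DD − V_GS)/R.
Let x = V_GS − 0.643. Then 131 x² + x − 5.297 = 0, giving x = 0.198 V (positive root), so V_GS = 0.841 V.
I_D = (V_DD − V_GS)/R = (5.94 − 0.841) / 41.5 = 0.123 mA.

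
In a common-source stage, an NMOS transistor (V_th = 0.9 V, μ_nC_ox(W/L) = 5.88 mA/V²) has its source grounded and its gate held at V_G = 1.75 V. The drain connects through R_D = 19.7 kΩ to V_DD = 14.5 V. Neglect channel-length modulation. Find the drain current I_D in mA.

V_GS = V_G = 1.75 V, so V_ov = 1.75 − 0.9 = 0.85 V.
Assume saturation: I_D = ½ k_n V_ov² = 0.5 × 5.88 × 0.85² = 2.12 mA, giving V_DS = V_DD − I_D R_D = 14.5 − 2.12 × 19.7 = -27.3 V.
But -27.3 V < V_ov = 0.85 V, so the device is actually in triode.
In triode I_D = k_n[V_ov V_DS − ½ V_DS²] and I_D = (V_DD − V_DS)/R_D. Equating: 57.9 V_DS² − 99.46 V_DS + 14.5 = 0, giving V_DS = 0.161 V (the root below V_ov).
I_D = (14.5 − 0.161) / 19.7 = 0.728 mA.

I_D = 0.728 mA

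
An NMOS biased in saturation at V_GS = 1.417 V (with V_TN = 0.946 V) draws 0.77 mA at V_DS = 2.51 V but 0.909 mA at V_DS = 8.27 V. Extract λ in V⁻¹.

With V_GS fixed, I_D ∝ (1 + λ V_DS) in saturation, so I_D2/I_D1 = (1 + λ V_DS2)/(1 + λ V_DS1).
0.909/0.77 = 1.181 = (1 + 8.27 λ)/(1 + 2.51 λ).
Solving: λ (I_D1 V_DS2 − I_D2 V_DS1) = I_D2 − I_D1, so λ = (0.909 − 0.77) / (0.77 × 8.27 − 0.909 × 2.51) = 0.139 / 4.09 = 0.034 V⁻¹.

λ = 0.0340 V⁻¹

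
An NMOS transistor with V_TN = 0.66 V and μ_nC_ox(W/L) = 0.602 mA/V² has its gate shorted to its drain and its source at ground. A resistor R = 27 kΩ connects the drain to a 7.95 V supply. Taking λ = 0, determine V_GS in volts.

V_GS = 1.55 V

With gate tied to drain, V_GS = V_DS ≥ V_GS − V_TN, so the device is in saturation.
KCL at the drain: ½ k_n (V_GS − V_TN)² = (V_DD − V_GS)/R.
Let x = V_GS − 0.66. Then 8.13 x² + x − 7.29 = 0, giving x = 0.888 V (positive root), so V_GS = 1.55 V.
I_D = (V_DD − V_GS)/R = (7.95 − 1.55) / 27 = 0.237 mA.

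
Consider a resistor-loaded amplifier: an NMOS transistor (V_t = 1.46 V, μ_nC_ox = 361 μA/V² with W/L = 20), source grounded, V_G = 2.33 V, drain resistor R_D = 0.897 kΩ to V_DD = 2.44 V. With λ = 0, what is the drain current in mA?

I_D = 2.18 mA

V_GS = V_G = 2.33 V, so V_ov = 2.33 − 1.46 = 0.87 V.
k_n = μ_nC_ox · (W/L) = 7.22 mA/V².
Assume saturation: I_D = ½ k_n V_ov² = 0.5 × 7.22 × 0.87² = 2.73 mA, giving V_DS = V_DD − I_D R_D = 2.44 − 2.73 × 0.897 = -0.011 V.
But -0.011 V < V_ov = 0.87 V, so the device is actually in triode.
In triode I_D = k_n[V_ov V_DS − ½ V_DS²] and I_D = (V_DD − V_DS)/R_D. Equating: 3.24 V_DS² − 6.634 V_DS + 2.44 = 0, giving V_DS = 0.48 V (the root below V_ov).
I_D = (2.44 − 0.48) / 0.897 = 2.18 mA.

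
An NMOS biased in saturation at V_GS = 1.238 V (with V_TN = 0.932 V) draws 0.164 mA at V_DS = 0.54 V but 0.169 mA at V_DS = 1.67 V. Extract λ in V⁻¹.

λ = 0.0274 V⁻¹

With V_GS fixed, I_D ∝ (1 + λ V_DS) in saturation, so I_D2/I_D1 = (1 + λ V_DS2)/(1 + λ V_DS1).
0.169/0.164 = 1.03 = (1 + 1.67 λ)/(1 + 0.54 λ).
Solving: λ (I_D1 V_DS2 − I_D2 V_DS1) = I_D2 − I_D1, so λ = (0.169 − 0.164) / (0.164 × 1.67 − 0.169 × 0.54) = 0.005 / 0.183 = 0.0274 V⁻¹.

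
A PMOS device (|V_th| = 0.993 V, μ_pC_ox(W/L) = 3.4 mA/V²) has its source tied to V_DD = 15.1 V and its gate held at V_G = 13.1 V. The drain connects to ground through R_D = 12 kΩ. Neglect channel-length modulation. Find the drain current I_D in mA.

V_SG = V_DD − V_G = 15.1 − 13.1 = 2 V, so V_ov = 2 − 0.993 = 1.01 V.
Assume saturation: I_D = ½ k_p V_ov² = 0.5 × 3.4 × 1.01² = 1.72 mA, giving V_SD = V_DD − I_D R_D = 15.1 − 1.72 × 12 = -5.59 V.
But -5.59 V < V_ov = 1.01 V, so the device is actually in triode.
In triode I_D = k_p[V_ov V_SD − ½ V_SD²] and I_D = (V_DD − V_SD)/R_D. Equating: 20.4 V_SD² − 42.09 V_SD + 15.1 = 0, giving V_SD = 0.462 V (the root below V_ov).
I_D = (15.1 − 0.462) / 12 = 1.22 mA.

I_D = 1.22 mA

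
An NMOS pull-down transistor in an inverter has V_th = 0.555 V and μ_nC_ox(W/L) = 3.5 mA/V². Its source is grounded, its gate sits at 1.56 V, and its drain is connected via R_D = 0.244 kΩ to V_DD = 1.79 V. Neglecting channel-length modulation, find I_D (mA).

V_GS = V_G = 1.56 V, so V_ov = 1.56 − 0.555 = 1 V.
Assume saturation: I_D = ½ k_n V_ov² = 0.5 × 3.5 × 1² = 1.77 mA, giving V_DS = V_DD − I_D R_D = 1.79 − 1.77 × 0.244 = 1.36 V.
V_DS = 1.36 V ≥ V_ov = 1 V, confirming saturation.

I_D = 1.77 mA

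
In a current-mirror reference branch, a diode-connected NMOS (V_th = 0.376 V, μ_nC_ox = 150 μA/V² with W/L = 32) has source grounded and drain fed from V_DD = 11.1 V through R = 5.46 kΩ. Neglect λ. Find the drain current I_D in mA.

I_D = 1.81 mA

With gate tied to drain, V_GS = V_DS ≥ V_GS − V_th, so the device is in saturation.
k_n = μ_nC_ox · (W/L) = 4.8 mA/V².
KCL at the drain: ½ k_n (V_GS − V_th)² = (V_DD − V_GS)/R.
Let x = V_GS − 0.376. Then 13.1 x² + x − 10.72 = 0, giving x = 0.867 V (positive root), so V_GS = 1.24 V.
I_D = (V_DD − V_GS)/R = (11.1 − 1.24) / 5.46 = 1.81 mA.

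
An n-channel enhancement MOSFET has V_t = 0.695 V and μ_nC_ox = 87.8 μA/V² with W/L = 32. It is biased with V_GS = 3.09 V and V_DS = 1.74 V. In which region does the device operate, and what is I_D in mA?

Triode; I_D = 7.46 mA

k_n = μ_nC_ox · (W/L) = 2.81 mA/V².
V_ov = V_GS − V_t = 3.09 − 0.695 = 2.4 V.
Since V_DS = 1.74 V < V_ov = 2.4 V, the device is in the triode region.
I_D = k_n [V_ov · V_DS − ½ V_DS²] = 2.81 × [2.4 × 1.74 − 0.5 × 1.74²] = 7.46 mA.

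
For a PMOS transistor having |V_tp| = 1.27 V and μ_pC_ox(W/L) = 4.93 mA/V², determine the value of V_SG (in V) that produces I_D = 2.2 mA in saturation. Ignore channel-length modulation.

V_SG = 2.21 V

In saturation I_D = ½ k_p (V_SG − |V_tp|)², so V_SG − |V_tp| = √(2 I_D / k_p) = √(2 × 2.2 / 4.93) = 0.945 V.
V_SG = 1.27 + 0.945 = 2.21 V.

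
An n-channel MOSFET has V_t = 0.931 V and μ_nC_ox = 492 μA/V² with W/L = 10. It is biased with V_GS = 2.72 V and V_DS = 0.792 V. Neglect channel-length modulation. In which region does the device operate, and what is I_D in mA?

k_n = μ_nC_ox · (W/L) = 4.92 mA/V².
V_ov = V_GS − V_t = 2.72 − 0.931 = 1.79 V.
Since V_DS = 0.792 V < V_ov = 1.79 V, the device is in the triode region.
I_D = k_n [V_ov · V_DS − ½ V_DS²] = 4.92 × [1.79 × 0.792 − 0.5 × 0.792²] = 5.43 mA.

Triode; I_D = 5.43 mA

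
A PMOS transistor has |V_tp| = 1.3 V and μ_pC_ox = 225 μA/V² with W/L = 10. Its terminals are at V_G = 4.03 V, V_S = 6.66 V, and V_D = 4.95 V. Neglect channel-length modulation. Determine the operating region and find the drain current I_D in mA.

V_SG = V_S − V_G = 6.66 − 4.03 = 2.63 V; V_SD = V_S − V_D = 6.66 − 4.95 = 1.71 V.
k_p = μ_pC_ox · (W/L) = 2.25 mA/V².
V_ov = V_SG − |V_tp| = 2.63 − 1.3 = 1.33 V.
Since V_SD = 1.71 V ≥ V_ov = 1.33 V, the device is in saturation.
I_D = ½ k_p V_ov² = 0.5 × 2.25 × 1.33² = 1.99 mA.

Saturation; I_D = 1.99 mA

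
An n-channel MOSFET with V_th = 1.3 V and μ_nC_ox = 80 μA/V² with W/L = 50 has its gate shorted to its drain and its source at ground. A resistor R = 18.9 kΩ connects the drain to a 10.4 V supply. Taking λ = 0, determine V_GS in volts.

With gate tied to drain, V_GS = V_DS ≥ V_GS − V_th, so the device is in saturation.
k_n = μ_nC_ox · (W/L) = 4 mA/V².
KCL at the drain: ½ k_n (V_GS − V_th)² = (V_DD − V_GS)/R.
Let x = V_GS − 1.3. Then 37.8 x² + x − 9.1 = 0, giving x = 0.478 V (positive root), so V_GS = 1.78 V.
I_D = (V_DD − V_GS)/R = (10.4 − 1.78) / 18.9 = 0.456 mA.

V_GS = 1.78 V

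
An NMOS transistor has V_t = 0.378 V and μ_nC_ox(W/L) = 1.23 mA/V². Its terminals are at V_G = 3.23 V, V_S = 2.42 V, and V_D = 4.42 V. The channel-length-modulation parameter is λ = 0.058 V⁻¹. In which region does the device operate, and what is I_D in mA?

Saturation; I_D = 0.128 mA

V_GS = V_G − V_S = 3.23 − 2.42 = 0.81 V; V_DS = V_D − V_S = 4.42 − 2.42 = 2 V.
V_ov = V_GS − V_t = 0.81 − 0.378 = 0.432 V.
Since V_DS = 2 V ≥ V_ov = 0.432 V, the device is in saturation.
I_D = ½ k_n V_ov² (1 + λ V_DS) = 0.5 × 1.23 × 0.432² × (1 + 0.058 × 2) = 0.128 mA.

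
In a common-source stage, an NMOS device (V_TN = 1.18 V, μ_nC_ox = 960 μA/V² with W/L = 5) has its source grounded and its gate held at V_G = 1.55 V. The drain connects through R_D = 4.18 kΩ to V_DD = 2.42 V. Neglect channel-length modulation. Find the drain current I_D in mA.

V_GS = V_G = 1.55 V, so V_ov = 1.55 − 1.18 = 0.37 V.
k_n = μ_nC_ox · (W/L) = 4.8 mA/V².
Assume saturation: I_D = ½ k_n V_ov² = 0.5 × 4.8 × 0.37² = 0.329 mA, giving V_DS = V_DD − I_D R_D = 2.42 − 0.329 × 4.18 = 1.05 V.
V_DS = 1.05 V ≥ V_ov = 0.37 V, confirming saturation.

I_D = 0.329 mA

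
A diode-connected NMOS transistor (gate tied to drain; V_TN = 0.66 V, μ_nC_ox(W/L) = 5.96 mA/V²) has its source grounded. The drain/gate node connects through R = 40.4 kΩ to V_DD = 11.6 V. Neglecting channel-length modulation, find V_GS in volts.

With gate tied to drain, V_GS = V_DS ≥ V_GS − V_TN, so the device is in saturation.
KCL at the drain: ½ k_n (V_GS − V_TN)² = (V_DD − V_GS)/R.
Let x = V_GS − 0.66. Then 120 x² + x − 10.94 = 0, giving x = 0.297 V (positive root), so V_GS = 0.957 V.
I_D = (V_DD − V_GS)/R = (11.6 − 0.957) / 40.4 = 0.263 mA.

V_GS = 0.957 V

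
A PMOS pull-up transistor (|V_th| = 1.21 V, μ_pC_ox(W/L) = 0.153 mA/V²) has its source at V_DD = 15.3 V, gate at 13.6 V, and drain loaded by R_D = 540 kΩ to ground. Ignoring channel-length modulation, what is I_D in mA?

V_SG = V_DD − V_G = 15.3 − 13.6 = 1.7 V, so V_ov = 1.7 − 1.21 = 0.49 V.
Assume saturation: I_D = ½ k_p V_ov² = 0.5 × 0.153 × 0.49² = 0.0184 mA, giving V_SD = V_DD − I_D R_D = 15.3 − 0.0184 × 540 = 5.38 V.
V_SD = 5.38 V ≥ V_ov = 0.49 V, confirming saturation.

I_D = 0.0184 mA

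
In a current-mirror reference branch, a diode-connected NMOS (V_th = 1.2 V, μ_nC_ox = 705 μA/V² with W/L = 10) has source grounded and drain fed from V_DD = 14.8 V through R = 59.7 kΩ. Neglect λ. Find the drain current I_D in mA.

I_D = 0.224 mA

With gate tied to drain, V_GS = V_DS ≥ V_GS − V_th, so the device is in saturation.
k_n = μ_nC_ox · (W/L) = 7.05 mA/V².
KCL at the drain: ½ k_n (V_GS − V_th)² = (V_DD − V_GS)/R.
Let x = V_GS − 1.2. Then 210 x² + x − 13.6 = 0, giving x = 0.252 V (positive root), so V_GS = 1.45 V.
I_D = (V_DD − V_GS)/R = (14.8 − 1.45) / 59.7 = 0.224 mA.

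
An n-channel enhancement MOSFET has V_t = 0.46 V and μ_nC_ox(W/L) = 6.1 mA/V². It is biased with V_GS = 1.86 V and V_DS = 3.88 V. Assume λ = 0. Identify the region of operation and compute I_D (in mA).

V_ov = V_GS − V_t = 1.86 − 0.46 = 1.4 V.
Since V_DS = 3.88 V ≥ V_ov = 1.4 V, the device is in saturation.
I_D = ½ k_n V_ov² = 0.5 × 6.1 × 1.4² = 5.98 mA.

Saturation; I_D = 5.98 mA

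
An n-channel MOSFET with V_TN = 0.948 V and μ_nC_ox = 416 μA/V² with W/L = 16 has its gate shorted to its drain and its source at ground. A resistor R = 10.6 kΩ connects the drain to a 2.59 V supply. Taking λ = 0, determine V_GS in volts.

With gate tied to drain, V_GS = V_DS ≥ V_GS − V_TN, so the device is in saturation.
k_n = μ_nC_ox · (W/L) = 6.656 mA/V².
KCL at the drain: ½ k_n (V_GS − V_TN)² = (V_DD − V_GS)/R.
Let x = V_GS − 0.948. Then 35.3 x² + x − 1.642 = 0, giving x = 0.202 V (positive root), so V_GS = 1.15 V.
I_D = (V_DD − V_GS)/R = (2.59 − 1.15) / 10.6 = 0.136 mA.

V_GS = 1.15 V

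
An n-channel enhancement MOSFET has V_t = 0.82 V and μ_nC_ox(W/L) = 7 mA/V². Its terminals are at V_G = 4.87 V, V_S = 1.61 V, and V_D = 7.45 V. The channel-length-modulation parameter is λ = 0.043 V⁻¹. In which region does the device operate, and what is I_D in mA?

Saturation; I_D = 26.1 mA

V_GS = V_G − V_S = 4.87 − 1.61 = 3.26 V; V_DS = V_D − V_S = 7.45 − 1.61 = 5.84 V.
V_ov = V_GS − V_t = 3.26 − 0.82 = 2.44 V.
Since V_DS = 5.84 V ≥ V_ov = 2.44 V, the device is in saturation.
I_D = ½ k_n V_ov² (1 + λ V_DS) = 0.5 × 7 × 2.44² × (1 + 0.043 × 5.84) = 26.1 mA.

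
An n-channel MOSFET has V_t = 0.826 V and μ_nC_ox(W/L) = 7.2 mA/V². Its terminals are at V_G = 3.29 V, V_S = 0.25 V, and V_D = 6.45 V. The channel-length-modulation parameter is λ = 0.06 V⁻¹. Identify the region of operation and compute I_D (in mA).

Saturation; I_D = 24.2 mA

V_GS = V_G − V_S = 3.29 − 0.25 = 3.04 V; V_DS = V_D − V_S = 6.45 − 0.25 = 6.2 V.
V_ov = V_GS − V_t = 3.04 − 0.826 = 2.21 V.
Since V_DS = 6.2 V ≥ V_ov = 2.21 V, the device is in saturation.
I_D = ½ k_n V_ov² (1 + λ V_DS) = 0.5 × 7.2 × 2.21² × (1 + 0.06 × 6.2) = 24.2 mA.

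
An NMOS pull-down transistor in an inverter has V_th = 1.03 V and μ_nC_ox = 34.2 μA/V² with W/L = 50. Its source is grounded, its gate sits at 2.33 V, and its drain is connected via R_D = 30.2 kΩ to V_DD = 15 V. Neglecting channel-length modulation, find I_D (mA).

V_GS = V_G = 2.33 V, so V_ov = 2.33 − 1.03 = 1.3 V.
k_n = μ_nC_ox · (W/L) = 1.71 mA/V².
Assume saturation: I_D = ½ k_n V_ov² = 0.5 × 1.71 × 1.3² = 1.44 mA, giving V_DS = V_DD − I_D R_D = 15 − 1.44 × 30.2 = -28.6 V.
But -28.6 V < V_ov = 1.3 V, so the device is actually in triode.
In triode I_D = k_n[V_ov V_DS − ½ V_DS²] and I_D = (V_DD − V_DS)/R_D. Equating: 25.8 V_DS² − 68.13 V_DS + 15 = 0, giving V_DS = 0.242 V (the root below V_ov).
I_D = (15 − 0.242) / 30.2 = 0.489 mA.

I_D = 0.489 mA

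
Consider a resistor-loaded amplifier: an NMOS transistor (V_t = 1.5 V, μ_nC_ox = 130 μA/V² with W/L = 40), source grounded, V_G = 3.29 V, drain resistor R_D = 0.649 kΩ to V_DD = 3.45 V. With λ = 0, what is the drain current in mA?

V_GS = V_G = 3.29 V, so V_ov = 3.29 − 1.5 = 1.79 V.
k_n = μ_nC_ox · (W/L) = 5.2 mA/V².
Assume saturation: I_D = ½ k_n V_ov² = 0.5 × 5.2 × 1.79² = 8.33 mA, giving V_DS = V_DD − I_D R_D = 3.45 − 8.33 × 0.649 = -1.96 V.
But -1.96 V < V_ov = 1.79 V, so the device is actually in triode.
In triode I_D = k_n[V_ov V_DS − ½ V_DS²] and I_D = (V_DD − V_DS)/R_D. Equating: 1.69 V_DS² − 7.041 V_DS + 3.45 = 0, giving V_DS = 0.567 V (the root below V_ov).
I_D = (3.45 − 0.567) / 0.649 = 4.44 mA.

I_D = 4.44 mA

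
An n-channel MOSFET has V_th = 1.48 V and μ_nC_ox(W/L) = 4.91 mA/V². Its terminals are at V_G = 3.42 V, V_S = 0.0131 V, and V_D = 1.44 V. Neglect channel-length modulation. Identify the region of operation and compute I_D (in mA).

V_GS = V_G − V_S = 3.42 − 0.0131 = 3.41 V; V_DS = V_D − V_S = 1.44 − 0.0131 = 1.43 V.
V_ov = V_GS − V_th = 3.41 − 1.48 = 1.93 V.
Since V_DS = 1.43 V < V_ov = 1.93 V, the device is in the triode region.
I_D = k_n [V_ov · V_DS − ½ V_DS²] = 4.91 × [1.93 × 1.43 − 0.5 × 1.43²] = 8.5 mA.

Triode; I_D = 8.50 mA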